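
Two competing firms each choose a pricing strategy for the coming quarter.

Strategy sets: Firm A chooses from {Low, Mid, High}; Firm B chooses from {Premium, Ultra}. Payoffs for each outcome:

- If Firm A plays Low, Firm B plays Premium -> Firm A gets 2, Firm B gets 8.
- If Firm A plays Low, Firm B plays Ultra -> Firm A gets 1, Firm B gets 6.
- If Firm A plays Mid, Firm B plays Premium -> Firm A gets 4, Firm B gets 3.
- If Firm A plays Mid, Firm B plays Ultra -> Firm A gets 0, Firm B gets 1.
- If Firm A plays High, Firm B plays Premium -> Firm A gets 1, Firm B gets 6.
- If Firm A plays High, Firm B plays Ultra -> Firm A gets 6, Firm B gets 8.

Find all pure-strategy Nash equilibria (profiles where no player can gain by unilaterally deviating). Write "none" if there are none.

(Mid, Premium) and (High, Ultra)

Firm A against Premium: payoffs 2, 4, 1 → best response Mid.
Firm A against Ultra: payoffs 1, 0, 6 → best response High.
Firm B against Low: payoffs 8, 6 → best response Premium.
Firm B against Mid: payoffs 3, 1 → best response Premium.
Firm B against High: payoffs 6, 8 → best response Ultra.
Mutual best responses: (Mid, Premium); (High, Ultra).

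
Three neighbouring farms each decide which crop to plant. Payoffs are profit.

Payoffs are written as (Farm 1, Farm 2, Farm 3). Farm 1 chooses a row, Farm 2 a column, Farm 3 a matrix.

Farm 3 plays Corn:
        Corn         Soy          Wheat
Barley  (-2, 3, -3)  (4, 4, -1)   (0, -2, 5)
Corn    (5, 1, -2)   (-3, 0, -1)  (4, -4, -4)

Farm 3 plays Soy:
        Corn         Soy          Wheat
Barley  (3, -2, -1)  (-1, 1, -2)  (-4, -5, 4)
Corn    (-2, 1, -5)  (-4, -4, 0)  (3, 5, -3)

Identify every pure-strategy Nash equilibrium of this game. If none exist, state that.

The pure Nash equilibria are (Barley, Soy, Corn), (Corn, Corn, Corn), (Corn, Wheat, Soy).

Check each profile: it is a Nash equilibrium iff no player can strictly gain by switching unilaterally.
(Barley, Corn, Corn): Farm 1 can switch to Corn (-2 → 5). Not NE.
(Barley, Corn, Soy): Farm 2 can switch to Soy (-2 → 1). Not NE.
(Barley, Soy, Corn): Farm 1 gets 4, best alternative -3; Farm 2 gets 4, best alternative 3; Farm 3 gets -1, best alternative -2. No profitable deviation — NE.
(Barley, Soy, Soy): Farm 3 can switch to Corn (-2 → -1). Not NE.
(Barley, Wheat, Corn): Farm 1 can switch to Corn (0 → 4). Not NE.
(Barley, Wheat, Soy): Farm 1 can switch to Corn (-4 → 3). Not NE.
(Corn, Corn, Corn): Farm 1 gets 5, best alternative -2; Farm 2 gets 1, best alternative 0; Farm 3 gets -2, best alternative -5. No profitable deviation — NE.
(Corn, Corn, Soy): Farm 1 can switch to Barley (-2 → 3). Not NE.
(Corn, Soy, Corn): Farm 1 can switch to Barley (-3 → 4). Not NE.
(Corn, Soy, Soy): Farm 1 can switch to Barley (-4 → -1). Not NE.
(Corn, Wheat, Corn): Farm 2 can switch to Corn (-4 → 1). Not NE.
(Corn, Wheat, Soy): Farm 1 gets 3, best alternative -4; Farm 2 gets 5, best alternative 1; Farm 3 gets -3, best alternative -4. No profitable deviation — NE.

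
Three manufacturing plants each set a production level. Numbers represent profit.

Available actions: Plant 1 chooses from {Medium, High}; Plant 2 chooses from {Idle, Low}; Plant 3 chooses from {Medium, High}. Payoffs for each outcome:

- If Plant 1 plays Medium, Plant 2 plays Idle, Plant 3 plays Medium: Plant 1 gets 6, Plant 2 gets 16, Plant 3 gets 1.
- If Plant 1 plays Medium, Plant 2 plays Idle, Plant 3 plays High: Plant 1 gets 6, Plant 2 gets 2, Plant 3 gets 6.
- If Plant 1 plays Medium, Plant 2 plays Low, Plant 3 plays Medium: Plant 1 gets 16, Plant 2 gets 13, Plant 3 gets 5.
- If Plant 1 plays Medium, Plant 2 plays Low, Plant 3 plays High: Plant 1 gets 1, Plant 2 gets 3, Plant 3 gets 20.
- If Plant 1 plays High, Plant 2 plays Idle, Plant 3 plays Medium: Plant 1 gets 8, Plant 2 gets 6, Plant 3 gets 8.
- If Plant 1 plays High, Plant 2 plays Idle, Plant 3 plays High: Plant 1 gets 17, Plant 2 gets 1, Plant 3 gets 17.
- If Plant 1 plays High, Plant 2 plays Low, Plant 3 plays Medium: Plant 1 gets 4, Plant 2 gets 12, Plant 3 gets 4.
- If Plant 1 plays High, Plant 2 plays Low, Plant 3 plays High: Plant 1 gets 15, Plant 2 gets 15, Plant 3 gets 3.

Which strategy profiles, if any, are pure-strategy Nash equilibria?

There is no pure-strategy Nash equilibrium.

Plant 1 against (Idle, Medium): payoffs 6, 8 → best response High.
Plant 1 against (Idle, High): payoffs 6, 17 → best response High.
Plant 1 against (Low, Medium): payoffs 16, 4 → best response Medium.
Plant 1 against (Low, High): payoffs 1, 15 → best response High.
Plant 2 against (Medium, Medium): payoffs 16, 13 → best response Idle.
Plant 2 against (Medium, High): payoffs 2, 3 → best response Low.
Plant 2 against (High, Medium): payoffs 6, 12 → best response Low.
Plant 2 against (High, High): payoffs 1, 15 → best response Low.
Plant 3 against (Medium, Idle): payoffs 1, 6 → best response High.
Plant 3 against (Medium, Low): payoffs 5, 20 → best response High.
Plant 3 against (High, Idle): payoffs 8, 17 → best response High.
Plant 3 against (High, Low): payoffs 4, 3 → best response Medium.
No profile is a mutual best response for all players.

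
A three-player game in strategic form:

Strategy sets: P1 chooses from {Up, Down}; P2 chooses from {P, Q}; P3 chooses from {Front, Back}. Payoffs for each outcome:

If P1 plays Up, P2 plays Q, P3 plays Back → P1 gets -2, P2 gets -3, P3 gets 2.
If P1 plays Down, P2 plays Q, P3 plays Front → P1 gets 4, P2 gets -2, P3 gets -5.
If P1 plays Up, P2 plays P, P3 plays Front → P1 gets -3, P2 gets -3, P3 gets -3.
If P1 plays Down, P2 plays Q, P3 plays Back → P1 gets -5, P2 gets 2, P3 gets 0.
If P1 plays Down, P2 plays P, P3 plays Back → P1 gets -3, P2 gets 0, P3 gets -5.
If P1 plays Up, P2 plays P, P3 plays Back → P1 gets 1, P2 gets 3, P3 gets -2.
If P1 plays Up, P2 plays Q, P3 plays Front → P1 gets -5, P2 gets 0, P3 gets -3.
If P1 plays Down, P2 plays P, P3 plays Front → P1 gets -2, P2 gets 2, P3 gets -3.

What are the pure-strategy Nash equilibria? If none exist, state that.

P1 against (P, Front): payoffs -3, -2 → best response Down.
P1 against (P, Back): payoffs 1, -3 → best response Up.
P1 against (Q, Front): payoffs -5, 4 → best response Down.
P1 against (Q, Back): payoffs -2, -5 → best response Up.
P2 against (Up, Front): payoffs -3, 0 → best response Q.
P2 against (Up, Back): payoffs 3, -3 → best response P.
P2 against (Down, Front): payoffs 2, -2 → best response P.
P2 against (Down, Back): payoffs 0, 2 → best response Q.
P3 against (Up, P): payoffs -3, -2 → best response Back.
P3 against (Up, Q): payoffs -3, 2 → best response Back.
P3 against (Down, P): payoffs -3, -5 → best response Front.
P3 against (Down, Q): payoffs -5, 0 → best response Back.
Mutual best responses: (Up, P, Back); (Down, P, Front).

Pure-strategy Nash equilibria: (Up, P, Back), (Down, P, Front)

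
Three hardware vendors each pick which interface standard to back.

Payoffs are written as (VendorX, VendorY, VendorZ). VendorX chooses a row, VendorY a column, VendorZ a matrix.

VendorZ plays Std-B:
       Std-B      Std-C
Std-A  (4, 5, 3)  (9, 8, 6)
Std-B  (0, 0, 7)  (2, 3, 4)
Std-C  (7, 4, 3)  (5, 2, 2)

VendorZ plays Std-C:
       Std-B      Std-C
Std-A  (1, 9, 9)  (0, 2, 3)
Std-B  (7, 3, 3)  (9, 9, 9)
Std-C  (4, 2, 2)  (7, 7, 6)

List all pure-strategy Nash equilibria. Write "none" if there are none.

Check each profile: it is a Nash equilibrium iff no player can strictly gain by switching unilaterally.
(Std-A, Std-B, Std-B): VendorX can switch to Std-C (4 → 7). Not NE.
(Std-A, Std-B, Std-C): VendorX can switch to Std-B (1 → 7). Not NE.
(Std-A, Std-C, Std-B): VendorX gets 9, best alternative 5; VendorY gets 8, best alternative 5; VendorZ gets 6, best alternative 3. No profitable deviation — NE.
(Std-A, Std-C, Std-C): VendorX can switch to Std-B (0 → 9). Not NE.
(Std-B, Std-B, Std-B): VendorX can switch to Std-A (0 → 4). Not NE.
(Std-B, Std-B, Std-C): VendorY can switch to Std-C (3 → 9). Not NE.
(Std-B, Std-C, Std-B): VendorX can switch to Std-A (2 → 9). Not NE.
(Std-B, Std-C, Std-C): VendorX gets 9, best alternative 7; VendorY gets 9, best alternative 3; VendorZ gets 9, best alternative 4. No profitable deviation — NE.
(Std-C, Std-B, Std-B): VendorX gets 7, best alternative 4; VendorY gets 4, best alternative 2; VendorZ gets 3, best alternative 2. No profitable deviation — NE.
(Std-C, Std-B, Std-C): VendorX can switch to Std-B (4 → 7). Not NE.
(Std-C, Std-C, Std-B): VendorX can switch to Std-A (5 → 9). Not NE.
(Std-C, Std-C, Std-C): VendorX can switch to Std-B (7 → 9). Not NE.

The pure Nash equilibria are (Std-A, Std-C, Std-B); (Std-B, Std-C, Std-C); (Std-C, Std-B, Std-B).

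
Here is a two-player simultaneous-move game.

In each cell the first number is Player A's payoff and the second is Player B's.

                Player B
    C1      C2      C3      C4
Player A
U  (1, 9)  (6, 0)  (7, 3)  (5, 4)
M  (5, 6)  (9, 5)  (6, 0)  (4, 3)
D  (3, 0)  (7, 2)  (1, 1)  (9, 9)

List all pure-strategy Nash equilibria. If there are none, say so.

Mark each player's best response to every combination of opponents' strategies; a profile where every player is best-responding is a pure Nash equilibrium.
Player A against C1: payoffs 1, 5, 3 → best response M.
Player A against C2: payoffs 6, 9, 7 → best response M.
Player A against C3: payoffs 7, 6, 1 → best response U.
Player A against C4: payoffs 5, 4, 9 → best response D.
Player B against U: payoffs 9, 0, 3, 4 → best response C1.
Player B against M: payoffs 6, 5, 0, 3 → best response C1.
Player B against D: payoffs 0, 2, 1, 9 → best response C4.
Mutual best responses: (M, C1); (D, C4).

(M, C1); (D, C4)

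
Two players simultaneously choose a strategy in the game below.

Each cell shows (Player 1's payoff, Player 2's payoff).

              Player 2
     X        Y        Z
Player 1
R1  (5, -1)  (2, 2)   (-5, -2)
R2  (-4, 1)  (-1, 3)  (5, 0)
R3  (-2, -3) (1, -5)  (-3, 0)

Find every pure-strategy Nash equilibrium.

(R1, X): Player 2 can switch to Y (-1 → 2). Not NE.
(R1, Y): Player 1 gets 2, best alternative 1; Player 2 gets 2, best alternative -1. No profitable deviation — NE.
(R1, Z): Player 1 can switch to R2 (-5 → 5). Not NE.
(R2, X): Player 1 can switch to R1 (-4 → 5). Not NE.
(R2, Y): Player 1 can switch to R1 (-1 → 2). Not NE.
(R2, Z): Player 2 can switch to X (0 → 1). Not NE.
(R3, X): Player 1 can switch to R1 (-2 → 5). Not NE.
(The remaining 2 profiles each have a profitable deviation by the same check.)

Pure NE: (R1, Y)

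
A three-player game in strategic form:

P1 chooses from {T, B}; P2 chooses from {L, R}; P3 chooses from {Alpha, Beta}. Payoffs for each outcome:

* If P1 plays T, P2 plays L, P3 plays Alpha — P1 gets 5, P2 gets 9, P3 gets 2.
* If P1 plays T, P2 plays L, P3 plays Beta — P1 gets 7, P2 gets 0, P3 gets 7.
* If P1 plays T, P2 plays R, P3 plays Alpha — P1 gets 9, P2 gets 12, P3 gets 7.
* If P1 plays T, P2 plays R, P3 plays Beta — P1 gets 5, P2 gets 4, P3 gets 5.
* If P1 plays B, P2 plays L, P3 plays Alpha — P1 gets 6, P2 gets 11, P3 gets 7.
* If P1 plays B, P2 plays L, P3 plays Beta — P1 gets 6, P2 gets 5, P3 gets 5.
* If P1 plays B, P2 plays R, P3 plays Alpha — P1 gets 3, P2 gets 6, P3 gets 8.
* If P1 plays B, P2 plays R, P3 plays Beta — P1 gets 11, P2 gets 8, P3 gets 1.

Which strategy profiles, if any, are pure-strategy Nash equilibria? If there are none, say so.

For each player, find the best response to each opponent profile; mutual best responses are the pure NE.
P1 against (L, Alpha): payoffs 5, 6 → best response B.
P1 against (L, Beta): payoffs 7, 6 → best response T.
P1 against (R, Alpha): payoffs 9, 3 → best response T.
P1 against (R, Beta): payoffs 5, 11 → best response B.
P2 against (T, Alpha): payoffs 9, 12 → best response R.
P2 against (T, Beta): payoffs 0, 4 → best response R.
P2 against (B, Alpha): payoffs 11, 6 → best response L.
P2 against (B, Beta): payoffs 5, 8 → best response R.
P3 against (T, L): payoffs 2, 7 → best response Beta.
P3 against (T, R): payoffs 7, 5 → best response Alpha.
P3 against (B, L): payoffs 7, 5 → best response Alpha.
P3 against (B, R): payoffs 8, 1 → best response Alpha.
Mutual best responses: (T, R, Alpha); (B, L, Alpha).

The pure Nash equilibria are (T, R, Alpha), (B, L, Alpha).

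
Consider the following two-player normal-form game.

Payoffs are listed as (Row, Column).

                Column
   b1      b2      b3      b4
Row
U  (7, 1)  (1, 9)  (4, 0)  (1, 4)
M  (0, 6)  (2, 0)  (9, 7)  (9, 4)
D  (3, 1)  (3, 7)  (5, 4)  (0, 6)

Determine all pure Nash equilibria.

For each strategy profile, look for a profitable unilateral deviation.
(U, b1): Column can switch to b2 (1 → 9). Not NE.
(U, b2): Row can switch to M (1 → 2). Not NE.
(U, b3): Row can switch to M (4 → 9). Not NE.
(U, b4): Row can switch to M (1 → 9). Not NE.
(M, b1): Row can switch to U (0 → 7). Not NE.
(M, b2): Row can switch to D (2 → 3). Not NE.
(M, b3): Row gets 9, best alternative 5; Column gets 7, best alternative 6. No profitable deviation — NE.
(M, b4): Column can switch to b1 (4 → 6). Not NE.
(D, b1): Row can switch to U (3 → 7). Not NE.
(D, b2): Row gets 3, best alternative 2; Column gets 7, best alternative 6. No profitable deviation — NE.
(D, b3): Row can switch to M (5 → 9). Not NE.
(D, b4): Row can switch to U (0 → 1). Not NE.

Pure-strategy Nash equilibria: (M, b3); (D, b2)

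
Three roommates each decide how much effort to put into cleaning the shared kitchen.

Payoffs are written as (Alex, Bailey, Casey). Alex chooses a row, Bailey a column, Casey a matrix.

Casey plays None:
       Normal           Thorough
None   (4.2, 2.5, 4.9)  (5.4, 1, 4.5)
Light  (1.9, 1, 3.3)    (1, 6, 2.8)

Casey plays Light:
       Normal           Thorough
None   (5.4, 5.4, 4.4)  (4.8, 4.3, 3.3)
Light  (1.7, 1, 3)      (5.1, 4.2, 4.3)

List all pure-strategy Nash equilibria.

Pure-strategy Nash equilibria: (None, Normal, None); (Light, Thorough, Light)

Alex against (Normal, None): payoffs 4.2, 1.9 → best response None.
Alex against (Normal, Light): payoffs 5.4, 1.7 → best response None.
Alex against (Thorough, None): payoffs 5.4, 1 → best response None.
Alex against (Thorough, Light): payoffs 4.8, 5.1 → best response Light.
Bailey against (None, None): payoffs 2.5, 1 → best response Normal.
Bailey against (None, Light): payoffs 5.4, 4.3 → best response Normal.
Bailey against (Light, None): payoffs 1, 6 → best response Thorough.
Bailey against (Light, Light): payoffs 1, 4.2 → best response Thorough.
Casey against (None, Normal): payoffs 4.9, 4.4 → best response None.
Casey against (None, Thorough): payoffs 4.5, 3.3 → best response None.
Casey against (Light, Normal): payoffs 3.3, 3 → best response None.
Casey against (Light, Thorough): payoffs 2.8, 4.3 → best response Light.
Mutual best responses: (None, Normal, None); (Light, Thorough, Light).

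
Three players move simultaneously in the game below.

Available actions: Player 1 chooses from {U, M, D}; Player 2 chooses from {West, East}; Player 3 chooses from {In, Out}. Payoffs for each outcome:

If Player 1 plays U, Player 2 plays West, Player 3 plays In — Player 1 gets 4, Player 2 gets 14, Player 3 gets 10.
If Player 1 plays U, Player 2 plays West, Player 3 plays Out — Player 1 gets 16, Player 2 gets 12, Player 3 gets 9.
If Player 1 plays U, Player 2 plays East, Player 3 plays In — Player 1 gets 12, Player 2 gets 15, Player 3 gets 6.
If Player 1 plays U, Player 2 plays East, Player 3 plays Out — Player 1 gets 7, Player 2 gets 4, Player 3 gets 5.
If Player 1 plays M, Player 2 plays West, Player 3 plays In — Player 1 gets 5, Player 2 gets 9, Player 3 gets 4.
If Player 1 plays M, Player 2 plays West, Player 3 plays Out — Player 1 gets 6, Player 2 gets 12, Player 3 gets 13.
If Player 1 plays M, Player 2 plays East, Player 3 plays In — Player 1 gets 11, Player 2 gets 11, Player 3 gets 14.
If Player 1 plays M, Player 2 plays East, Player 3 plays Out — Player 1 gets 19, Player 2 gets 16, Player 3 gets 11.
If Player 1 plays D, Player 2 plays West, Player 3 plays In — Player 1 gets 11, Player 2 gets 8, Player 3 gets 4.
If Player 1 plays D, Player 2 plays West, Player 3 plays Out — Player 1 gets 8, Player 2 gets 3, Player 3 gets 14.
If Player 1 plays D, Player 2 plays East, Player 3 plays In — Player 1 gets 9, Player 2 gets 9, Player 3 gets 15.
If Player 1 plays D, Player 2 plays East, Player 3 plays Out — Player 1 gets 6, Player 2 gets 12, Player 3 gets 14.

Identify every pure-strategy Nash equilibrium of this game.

The unique pure-strategy Nash equilibrium is (U, East, In).

For each player, find the best response to each opponent profile; mutual best responses are the pure NE.
Player 1 against (West, In): payoffs 4, 5, 11 → best response D.
Player 1 against (West, Out): payoffs 16, 6, 8 → best response U.
Player 1 against (East, In): payoffs 12, 11, 9 → best response U.
Player 1 against (East, Out): payoffs 7, 19, 6 → best response M.
Player 2 against (U, In): payoffs 14, 15 → best response East.
Player 2 against (U, Out): payoffs 12, 4 → best response West.
Player 2 against (M, In): payoffs 9, 11 → best response East.
Player 2 against (M, Out): payoffs 12, 16 → best response East.
Player 2 against (D, In): payoffs 8, 9 → best response East.
Player 2 against (D, Out): payoffs 3, 12 → best response East.
Player 3 against (U, West): payoffs 10, 9 → best response In.
Player 3 against (U, East): payoffs 6, 5 → best response In.
Player 3 against (M, West): payoffs 4, 13 → best response Out.
Player 3 against (M, East): payoffs 14, 11 → best response In.
Player 3 against (D, West): payoffs 4, 14 → best response Out.
Player 3 against (D, East): payoffs 15, 14 → best response In.
Mutual best responses: (U, East, In).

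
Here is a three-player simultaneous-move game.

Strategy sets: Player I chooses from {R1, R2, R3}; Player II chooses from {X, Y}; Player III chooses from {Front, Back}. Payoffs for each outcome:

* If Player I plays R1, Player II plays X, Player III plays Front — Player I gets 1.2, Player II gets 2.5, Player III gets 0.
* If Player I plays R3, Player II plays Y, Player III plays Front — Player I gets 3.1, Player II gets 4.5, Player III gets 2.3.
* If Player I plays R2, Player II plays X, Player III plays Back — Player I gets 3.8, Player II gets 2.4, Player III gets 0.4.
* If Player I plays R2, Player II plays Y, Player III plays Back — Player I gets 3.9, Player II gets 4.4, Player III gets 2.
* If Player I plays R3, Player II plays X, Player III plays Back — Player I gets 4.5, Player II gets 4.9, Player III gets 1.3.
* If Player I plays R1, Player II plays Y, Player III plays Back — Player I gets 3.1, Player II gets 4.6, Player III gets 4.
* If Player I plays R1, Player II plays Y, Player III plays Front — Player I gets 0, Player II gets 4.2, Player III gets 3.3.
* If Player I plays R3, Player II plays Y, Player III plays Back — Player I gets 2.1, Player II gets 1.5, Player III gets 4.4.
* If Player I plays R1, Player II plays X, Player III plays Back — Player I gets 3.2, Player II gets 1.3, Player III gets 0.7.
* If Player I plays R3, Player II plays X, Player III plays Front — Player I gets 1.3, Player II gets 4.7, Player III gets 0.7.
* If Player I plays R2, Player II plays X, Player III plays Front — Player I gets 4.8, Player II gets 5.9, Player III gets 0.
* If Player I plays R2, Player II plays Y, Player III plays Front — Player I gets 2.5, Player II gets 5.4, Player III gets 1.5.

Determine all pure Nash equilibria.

(R1, X, Front): Player I can switch to R2 (1.2 → 4.8). Not NE.
(R1, X, Back): Player I can switch to R2 (3.2 → 3.8). Not NE.
(R1, Y, Front): Player I can switch to R2 (0 → 2.5). Not NE.
(R1, Y, Back): Player I can switch to R2 (3.1 → 3.9). Not NE.
(R2, X, Front): Player III can switch to Back (0 → 0.4). Not NE.
(R2, X, Back): Player I can switch to R3 (3.8 → 4.5). Not NE.
(R2, Y, Front): Player I can switch to R3 (2.5 → 3.1). Not NE.
(R2, Y, Back): Player I gets 3.9, best alternative 3.1; Player II gets 4.4, best alternative 2.4; Player III gets 2, best alternative 1.5. No profitable deviation — NE.
(R3, X, Front): Player I can switch to R2 (1.3 → 4.8). Not NE.
(R3, X, Back): Player I gets 4.5, best alternative 3.8; Player II gets 4.9, best alternative 1.5; Player III gets 1.3, best alternative 0.7. No profitable deviation — NE.
(The remaining 2 profiles each have a profitable deviation by the same check.)

The pure Nash equilibria are (R2, Y, Back) and (R3, X, Back).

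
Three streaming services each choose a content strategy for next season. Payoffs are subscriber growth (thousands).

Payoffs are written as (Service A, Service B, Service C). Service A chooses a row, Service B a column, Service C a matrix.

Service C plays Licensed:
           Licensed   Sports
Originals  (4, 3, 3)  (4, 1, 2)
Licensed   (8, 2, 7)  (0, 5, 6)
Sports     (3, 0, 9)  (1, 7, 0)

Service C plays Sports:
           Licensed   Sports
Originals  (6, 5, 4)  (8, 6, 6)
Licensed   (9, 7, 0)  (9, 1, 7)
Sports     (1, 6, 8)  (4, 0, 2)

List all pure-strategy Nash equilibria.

Service A against (Licensed, Licensed): payoffs 4, 8, 3 → best response Licensed.
Service A against (Licensed, Sports): payoffs 6, 9, 1 → best response Licensed.
Service A against (Sports, Licensed): payoffs 4, 0, 1 → best response Originals.
Service A against (Sports, Sports): payoffs 8, 9, 4 → best response Licensed.
Service B against (Originals, Licensed): payoffs 3, 1 → best response Licensed.
Service B against (Originals, Sports): payoffs 5, 6 → best response Sports.
Service B against (Licensed, Licensed): payoffs 2, 5 → best response Sports.
Service B against (Licensed, Sports): payoffs 7, 1 → best response Licensed.
Service B against (Sports, Licensed): payoffs 0, 7 → best response Sports.
Service B against (Sports, Sports): payoffs 6, 0 → best response Licensed.
Service C against (Originals, Licensed): payoffs 3, 4 → best response Sports.
Service C against (Originals, Sports): payoffs 2, 6 → best response Sports.
Service C against (Licensed, Licensed): payoffs 7, 0 → best response Licensed.
Service C against (Licensed, Sports): payoffs 6, 7 → best response Sports.
Service C against (Sports, Licensed): payoffs 9, 8 → best response Licensed.
Service C against (Sports, Sports): payoffs 0, 2 → best response Sports.
No profile is a mutual best response for all players.

No pure-strategy Nash equilibrium.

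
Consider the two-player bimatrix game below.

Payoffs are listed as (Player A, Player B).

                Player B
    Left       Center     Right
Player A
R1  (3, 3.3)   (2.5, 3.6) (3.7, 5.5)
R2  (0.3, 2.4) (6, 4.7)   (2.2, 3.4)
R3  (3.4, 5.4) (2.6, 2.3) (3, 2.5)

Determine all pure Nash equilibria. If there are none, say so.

(R1, Right); (R2, Center); (R3, Left)

Player A against Left: payoffs 3, 0.3, 3.4 → best response R3.
Player A against Center: payoffs 2.5, 6, 2.6 → best response R2.
Player A against Right: payoffs 3.7, 2.2, 3 → best response R1.
Player B against R1: payoffs 3.3, 3.6, 5.5 → best response Right.
Player B against R2: payoffs 2.4, 4.7, 3.4 → best response Center.
Player B against R3: payoffs 5.4, 2.3, 2.5 → best response Left.
Mutual best responses: (R1, Right); (R2, Center); (R3, Left).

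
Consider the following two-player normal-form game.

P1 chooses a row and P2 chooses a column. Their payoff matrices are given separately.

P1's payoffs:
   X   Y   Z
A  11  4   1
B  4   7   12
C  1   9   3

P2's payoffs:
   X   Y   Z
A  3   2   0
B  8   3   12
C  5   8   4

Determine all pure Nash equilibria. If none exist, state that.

Mark each player's best response to every combination of opponents' strategies; a profile where every player is best-responding is a pure Nash equilibrium.
P1 against X: payoffs 11, 4, 1 → best response A.
P1 against Y: payoffs 4, 7, 9 → best response C.
P1 against Z: payoffs 1, 12, 3 → best response B.
P2 against A: payoffs 3, 2, 0 → best response X.
P2 against B: payoffs 8, 3, 12 → best response Z.
P2 against C: payoffs 5, 8, 4 → best response Y.
Mutual best responses: (A, X); (B, Z); (C, Y).

(A, X); (B, Z); (C, Y)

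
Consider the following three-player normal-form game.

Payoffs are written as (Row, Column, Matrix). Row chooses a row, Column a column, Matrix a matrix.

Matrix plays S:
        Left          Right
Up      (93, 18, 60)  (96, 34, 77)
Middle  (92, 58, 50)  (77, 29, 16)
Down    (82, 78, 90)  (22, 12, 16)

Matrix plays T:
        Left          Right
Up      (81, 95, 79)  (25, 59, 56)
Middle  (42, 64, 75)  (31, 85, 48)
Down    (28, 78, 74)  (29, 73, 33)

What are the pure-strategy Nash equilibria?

(Up, Left, T); (Up, Right, S); (Middle, Right, T)

Row against (Left, S): payoffs 93, 92, 82 → best response Up.
Row against (Left, T): payoffs 81, 42, 28 → best response Up.
Row against (Right, S): payoffs 96, 77, 22 → best response Up.
Row against (Right, T): payoffs 25, 31, 29 → best response Middle.
Column against (Up, S): payoffs 18, 34 → best response Right.
Column against (Up, T): payoffs 95, 59 → best response Left.
Column against (Middle, S): payoffs 58, 29 → best response Left.
Column against (Middle, T): payoffs 64, 85 → best response Right.
Column against (Down, S): payoffs 78, 12 → best response Left.
Column against (Down, T): payoffs 78, 73 → best response Left.
Matrix against (Up, Left): payoffs 60, 79 → best response T.
Matrix against (Up, Right): payoffs 77, 56 → best response S.
Matrix against (Middle, Left): payoffs 50, 75 → best response T.
Matrix against (Middle, Right): payoffs 16, 48 → best response T.
Matrix against (Down, Left): payoffs 90, 74 → best response S.
Matrix against (Down, Right): payoffs 16, 33 → best response T.
Mutual best responses: (Up, Left, T); (Up, Right, S); (Middle, Right, T).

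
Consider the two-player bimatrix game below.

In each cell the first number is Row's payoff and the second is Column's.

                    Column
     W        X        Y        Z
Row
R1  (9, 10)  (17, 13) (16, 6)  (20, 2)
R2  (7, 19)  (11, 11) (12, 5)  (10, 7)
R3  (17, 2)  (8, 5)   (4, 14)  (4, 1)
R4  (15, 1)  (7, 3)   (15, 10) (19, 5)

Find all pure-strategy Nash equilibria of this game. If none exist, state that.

Check each profile: it is a Nash equilibrium iff no player can strictly gain by switching unilaterally.
(R1, W): Row can switch to R3 (9 → 17). Not NE.
(R1, X): Row gets 17, best alternative 11; Column gets 13, best alternative 10. No profitable deviation — NE.
(R1, Y): Column can switch to W (6 → 10). Not NE.
(R1, Z): Column can switch to W (2 → 10). Not NE.
(R2, W): Row can switch to R1 (7 → 9). Not NE.
(R2, X): Row can switch to R1 (11 → 17). Not NE.
(R2, Y): Row can switch to R1 (12 → 16). Not NE.
(R2, Z): Row can switch to R1 (10 → 20). Not NE.
(R3, W): Column can switch to X (2 → 5). Not NE.
(R3, X): Row can switch to R1 (8 → 17). Not NE.
(R3, Y): Row can switch to R1 (4 → 16). Not NE.
(R3, Z): Row can switch to R1 (4 → 20). Not NE.
(R4, W): Row can switch to R3 (15 → 17). Not NE.
(The remaining 3 profiles each have a profitable deviation by the same check.)

The unique pure-strategy Nash equilibrium is (R1, X).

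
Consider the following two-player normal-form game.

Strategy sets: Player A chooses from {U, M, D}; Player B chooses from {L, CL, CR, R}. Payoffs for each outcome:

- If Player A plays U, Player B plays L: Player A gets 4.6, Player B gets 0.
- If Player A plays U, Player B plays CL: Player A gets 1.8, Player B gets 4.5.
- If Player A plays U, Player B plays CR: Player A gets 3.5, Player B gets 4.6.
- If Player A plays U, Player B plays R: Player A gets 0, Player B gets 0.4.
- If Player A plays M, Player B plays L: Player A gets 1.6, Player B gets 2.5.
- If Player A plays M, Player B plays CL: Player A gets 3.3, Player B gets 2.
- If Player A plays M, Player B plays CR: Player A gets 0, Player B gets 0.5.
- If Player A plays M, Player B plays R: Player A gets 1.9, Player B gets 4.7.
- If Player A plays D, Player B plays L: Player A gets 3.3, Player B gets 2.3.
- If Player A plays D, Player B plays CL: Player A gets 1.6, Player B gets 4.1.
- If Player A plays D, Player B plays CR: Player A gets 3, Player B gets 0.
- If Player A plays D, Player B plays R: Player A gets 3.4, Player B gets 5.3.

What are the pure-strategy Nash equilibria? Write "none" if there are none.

The pure Nash equilibria are (U, CR) and (D, R).

Check each profile: it is a Nash equilibrium iff no player can strictly gain by switching unilaterally.
(U, L): Player B can switch to CL (0 → 4.5). Not NE.
(U, CL): Player A can switch to M (1.8 → 3.3). Not NE.
(U, CR): Player A gets 3.5, best alternative 3; Player B gets 4.6, best alternative 4.5. No profitable deviation — NE.
(U, R): Player A can switch to M (0 → 1.9). Not NE.
(M, L): Player A can switch to U (1.6 → 4.6). Not NE.
(M, CL): Player B can switch to L (2 → 2.5). Not NE.
(M, CR): Player A can switch to U (0 → 3.5). Not NE.
(M, R): Player A can switch to D (1.9 → 3.4). Not NE.
(D, L): Player A can switch to U (3.3 → 4.6). Not NE.
(D, R): Player A gets 3.4, best alternative 1.9; Player B gets 5.3, best alternative 4.1. No profitable deviation — NE.
(The remaining 2 profiles each have a profitable deviation by the same check.)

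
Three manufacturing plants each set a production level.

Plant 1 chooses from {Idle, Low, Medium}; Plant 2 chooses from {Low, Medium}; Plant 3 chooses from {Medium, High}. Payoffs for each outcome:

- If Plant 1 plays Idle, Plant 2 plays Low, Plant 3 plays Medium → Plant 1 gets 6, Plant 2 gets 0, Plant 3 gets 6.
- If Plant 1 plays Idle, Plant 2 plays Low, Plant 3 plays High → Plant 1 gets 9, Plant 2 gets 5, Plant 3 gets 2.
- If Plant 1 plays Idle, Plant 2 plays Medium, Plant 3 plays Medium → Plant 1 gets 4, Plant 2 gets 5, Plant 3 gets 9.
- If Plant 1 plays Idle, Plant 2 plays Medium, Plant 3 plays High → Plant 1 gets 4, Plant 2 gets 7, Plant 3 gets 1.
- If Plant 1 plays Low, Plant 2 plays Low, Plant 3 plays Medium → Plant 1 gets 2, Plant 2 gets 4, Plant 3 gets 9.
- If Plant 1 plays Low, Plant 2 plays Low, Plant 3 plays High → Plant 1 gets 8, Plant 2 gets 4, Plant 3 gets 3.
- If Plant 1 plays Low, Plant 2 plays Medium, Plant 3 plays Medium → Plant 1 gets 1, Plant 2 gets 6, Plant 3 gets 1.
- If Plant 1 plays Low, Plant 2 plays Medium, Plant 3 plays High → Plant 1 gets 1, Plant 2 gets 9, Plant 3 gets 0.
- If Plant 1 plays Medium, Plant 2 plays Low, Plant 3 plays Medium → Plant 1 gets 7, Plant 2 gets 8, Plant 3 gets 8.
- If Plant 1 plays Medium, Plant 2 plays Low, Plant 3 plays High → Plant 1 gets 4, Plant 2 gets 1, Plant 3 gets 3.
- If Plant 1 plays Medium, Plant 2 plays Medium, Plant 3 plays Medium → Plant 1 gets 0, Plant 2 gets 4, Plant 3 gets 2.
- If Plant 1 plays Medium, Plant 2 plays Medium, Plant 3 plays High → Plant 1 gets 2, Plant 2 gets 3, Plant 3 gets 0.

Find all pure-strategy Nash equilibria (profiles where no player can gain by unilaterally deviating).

Check each profile: it is a Nash equilibrium iff no player can strictly gain by switching unilaterally.
(Idle, Low, Medium): Plant 1 can switch to Medium (6 → 7). Not NE.
(Idle, Low, High): Plant 2 can switch to Medium (5 → 7). Not NE.
(Idle, Medium, Medium): Plant 1 gets 4, best alternative 1; Plant 2 gets 5, best alternative 0; Plant 3 gets 9, best alternative 1. No profitable deviation — NE.
(Idle, Medium, High): Plant 3 can switch to Medium (1 → 9). Not NE.
(Low, Low, Medium): Plant 1 can switch to Idle (2 → 6). Not NE.
(Low, Low, High): Plant 1 can switch to Idle (8 → 9). Not NE.
(Low, Medium, Medium): Plant 1 can switch to Idle (1 → 4). Not NE.
(Medium, Low, Medium): Plant 1 gets 7, best alternative 6; Plant 2 gets 8, best alternative 4; Plant 3 gets 8, best alternative 3. No profitable deviation — NE.
(The remaining 4 profiles each have a profitable deviation by the same check.)

Pure-strategy Nash equilibria: (Idle, Medium, Medium); (Medium, Low, Medium)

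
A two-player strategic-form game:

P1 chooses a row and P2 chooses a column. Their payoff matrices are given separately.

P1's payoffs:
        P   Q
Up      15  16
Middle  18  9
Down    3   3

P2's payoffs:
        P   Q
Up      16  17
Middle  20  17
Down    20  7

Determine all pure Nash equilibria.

(Up, Q), (Middle, P)

Mark each player's best response to every combination of opponents' strategies; a profile where every player is best-responding is a pure Nash equilibrium.
P1 against P: payoffs 15, 18, 3 → best response Middle.
P1 against Q: payoffs 16, 9, 3 → best response Up.
P2 against Up: payoffs 16, 17 → best response Q.
P2 against Middle: payoffs 20, 17 → best response P.
P2 against Down: payoffs 20, 7 → best response P.
Mutual best responses: (Up, Q); (Middle, P).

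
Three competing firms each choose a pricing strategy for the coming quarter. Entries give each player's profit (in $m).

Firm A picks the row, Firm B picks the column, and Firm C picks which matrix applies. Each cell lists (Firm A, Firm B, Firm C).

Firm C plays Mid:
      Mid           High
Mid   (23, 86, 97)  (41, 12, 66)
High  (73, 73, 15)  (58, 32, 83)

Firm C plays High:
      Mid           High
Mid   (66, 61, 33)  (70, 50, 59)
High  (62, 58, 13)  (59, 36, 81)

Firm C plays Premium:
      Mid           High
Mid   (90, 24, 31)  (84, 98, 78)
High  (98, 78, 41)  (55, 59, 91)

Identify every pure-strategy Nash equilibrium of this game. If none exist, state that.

Pure-strategy Nash equilibria: (Mid, High, Premium) and (High, Mid, Premium)

For each player, find the best response to each opponent profile; mutual best responses are the pure NE.
Firm A against (Mid, Mid): payoffs 23, 73 → best response High.
Firm A against (Mid, High): payoffs 66, 62 → best response Mid.
Firm A against (Mid, Premium): payoffs 90, 98 → best response High.
Firm A against (High, Mid): payoffs 41, 58 → best response High.
Firm A against (High, High): payoffs 70, 59 → best response Mid.
Firm A against (High, Premium): payoffs 84, 55 → best response Mid.
Firm B against (Mid, Mid): payoffs 86, 12 → best response Mid.
Firm B against (Mid, High): payoffs 61, 50 → best response Mid.
Firm B against (Mid, Premium): payoffs 24, 98 → best response High.
Firm B against (High, Mid): payoffs 73, 32 → best response Mid.
Firm B against (High, High): payoffs 58, 36 → best response Mid.
Firm B against (High, Premium): payoffs 78, 59 → best response Mid.
Firm C against (Mid, Mid): payoffs 97, 33, 31 → best response Mid.
Firm C against (Mid, High): payoffs 66, 59, 78 → best response Premium.
Firm C against (High, Mid): payoffs 15, 13, 41 → best response Premium.
Firm C against (High, High): payoffs 83, 81, 91 → best response Premium.
Mutual best responses: (Mid, High, Premium); (High, Mid, Premium).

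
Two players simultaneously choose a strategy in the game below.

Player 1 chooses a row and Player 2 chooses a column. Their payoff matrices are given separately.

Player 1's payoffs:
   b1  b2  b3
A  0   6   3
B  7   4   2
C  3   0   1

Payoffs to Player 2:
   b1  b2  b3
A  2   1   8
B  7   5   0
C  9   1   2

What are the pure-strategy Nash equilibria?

(A, b3) and (B, b1)

For each strategy profile, look for a profitable unilateral deviation.
(A, b1): Player 1 can switch to B (0 → 7). Not NE.
(A, b2): Player 2 can switch to b1 (1 → 2). Not NE.
(A, b3): Player 1 gets 3, best alternative 2; Player 2 gets 8, best alternative 2. No profitable deviation — NE.
(B, b1): Player 1 gets 7, best alternative 3; Player 2 gets 7, best alternative 5. No profitable deviation — NE.
(B, b2): Player 1 can switch to A (4 → 6). Not NE.
(B, b3): Player 1 can switch to A (2 → 3). Not NE.
(C, b1): Player 1 can switch to B (3 → 7). Not NE.
(C, b2): Player 1 can switch to A (0 → 6). Not NE.
(C, b3): Player 1 can switch to A (1 → 3). Not NE.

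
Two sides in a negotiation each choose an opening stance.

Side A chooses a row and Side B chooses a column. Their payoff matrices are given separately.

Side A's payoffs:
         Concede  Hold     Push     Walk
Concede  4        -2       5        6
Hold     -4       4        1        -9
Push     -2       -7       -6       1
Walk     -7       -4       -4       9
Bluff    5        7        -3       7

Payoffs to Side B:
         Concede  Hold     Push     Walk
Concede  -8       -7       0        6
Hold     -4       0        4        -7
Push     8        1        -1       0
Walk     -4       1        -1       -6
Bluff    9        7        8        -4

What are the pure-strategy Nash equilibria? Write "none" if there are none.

For each strategy profile, look for a profitable unilateral deviation.
(Concede, Concede): Side A can switch to Bluff (4 → 5). Not NE.
(Concede, Hold): Side A can switch to Hold (-2 → 4). Not NE.
(Concede, Push): Side B can switch to Walk (0 → 6). Not NE.
(Concede, Walk): Side A can switch to Walk (6 → 9). Not NE.
(Hold, Concede): Side A can switch to Concede (-4 → 4). Not NE.
(Hold, Hold): Side A can switch to Bluff (4 → 7). Not NE.
(Hold, Push): Side A can switch to Concede (1 → 5). Not NE.
(Hold, Walk): Side A can switch to Concede (-9 → 6). Not NE.
(Push, Concede): Side A can switch to Concede (-2 → 4). Not NE.
(Push, Hold): Side A can switch to Concede (-7 → -2). Not NE.
(Push, Push): Side A can switch to Concede (-6 → 5). Not NE.
(Push, Walk): Side A can switch to Concede (1 → 6). Not NE.
(Bluff, Concede): Side A gets 5, best alternative 4; Side B gets 9, best alternative 8. No profitable deviation — NE.
(The remaining 7 profiles each have a profitable deviation by the same check.)

(Bluff, Concede)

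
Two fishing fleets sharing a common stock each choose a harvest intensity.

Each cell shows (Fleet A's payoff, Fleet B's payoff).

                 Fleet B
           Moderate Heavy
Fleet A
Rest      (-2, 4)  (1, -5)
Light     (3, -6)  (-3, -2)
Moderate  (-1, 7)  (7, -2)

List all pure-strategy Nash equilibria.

No pure-strategy Nash equilibrium.

(Rest, Moderate): Fleet A can switch to Light (-2 → 3). Not NE.
(Rest, Heavy): Fleet A can switch to Moderate (1 → 7). Not NE.
(Light, Moderate): Fleet B can switch to Heavy (-6 → -2). Not NE.
(Light, Heavy): Fleet A can switch to Rest (-3 → 1). Not NE.
(Moderate, Moderate): Fleet A can switch to Light (-1 → 3). Not NE.
(Moderate, Heavy): Fleet B can switch to Moderate (-2 → 7). Not NE.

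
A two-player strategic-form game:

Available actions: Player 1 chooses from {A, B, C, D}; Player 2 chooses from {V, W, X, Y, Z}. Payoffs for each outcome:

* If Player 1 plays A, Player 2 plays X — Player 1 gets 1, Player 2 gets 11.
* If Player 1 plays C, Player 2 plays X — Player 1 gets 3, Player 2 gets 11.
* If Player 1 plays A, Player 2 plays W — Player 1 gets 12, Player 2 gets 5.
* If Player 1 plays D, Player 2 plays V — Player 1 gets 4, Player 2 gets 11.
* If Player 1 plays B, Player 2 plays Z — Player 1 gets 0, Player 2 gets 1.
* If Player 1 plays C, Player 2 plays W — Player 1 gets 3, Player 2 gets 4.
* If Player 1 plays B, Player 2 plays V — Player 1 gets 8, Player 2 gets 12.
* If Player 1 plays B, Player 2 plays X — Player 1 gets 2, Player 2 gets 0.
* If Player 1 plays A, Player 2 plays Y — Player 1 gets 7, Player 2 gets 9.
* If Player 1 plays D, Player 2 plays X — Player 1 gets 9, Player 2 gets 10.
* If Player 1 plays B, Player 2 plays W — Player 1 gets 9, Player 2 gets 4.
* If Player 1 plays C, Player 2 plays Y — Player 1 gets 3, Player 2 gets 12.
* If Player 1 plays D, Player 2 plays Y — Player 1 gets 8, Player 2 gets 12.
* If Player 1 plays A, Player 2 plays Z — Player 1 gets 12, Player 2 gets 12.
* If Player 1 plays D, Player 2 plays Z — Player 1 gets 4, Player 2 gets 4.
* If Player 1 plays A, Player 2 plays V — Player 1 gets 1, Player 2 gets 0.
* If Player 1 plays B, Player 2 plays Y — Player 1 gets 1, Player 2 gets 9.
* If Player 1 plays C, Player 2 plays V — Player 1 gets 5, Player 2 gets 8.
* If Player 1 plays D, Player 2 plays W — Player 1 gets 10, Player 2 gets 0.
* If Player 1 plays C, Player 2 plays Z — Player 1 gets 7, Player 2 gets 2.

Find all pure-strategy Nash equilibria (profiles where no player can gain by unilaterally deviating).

The pure Nash equilibria are (A, Z), (B, V), (D, Y).

(A, V): Player 1 can switch to B (1 → 8). Not NE.
(A, W): Player 2 can switch to X (5 → 11). Not NE.
(A, X): Player 1 can switch to B (1 → 2). Not NE.
(A, Y): Player 1 can switch to D (7 → 8). Not NE.
(A, Z): Player 1 gets 12, best alternative 7; Player 2 gets 12, best alternative 11. No profitable deviation — NE.
(B, V): Player 1 gets 8, best alternative 5; Player 2 gets 12, best alternative 9. No profitable deviation — NE.
(B, W): Player 1 can switch to A (9 → 12). Not NE.
(B, X): Player 1 can switch to C (2 → 3). Not NE.
(B, Y): Player 1 can switch to A (1 → 7). Not NE.
(B, Z): Player 1 can switch to A (0 → 12). Not NE.
(D, Y): Player 1 gets 8, best alternative 7; Player 2 gets 12, best alternative 11. No profitable deviation — NE.
(The remaining 9 profiles each have a profitable deviation by the same check.)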